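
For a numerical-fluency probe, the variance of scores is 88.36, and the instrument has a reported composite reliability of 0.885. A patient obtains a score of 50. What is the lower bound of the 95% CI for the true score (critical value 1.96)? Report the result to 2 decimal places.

SD = √88.36 = 9.400
SEM = 9.400 × √(1 − 0.885) = 9.400 × √0.115 ≈ 9.400 × 0.339 ≈ 3.188
Margin = 1.96 × 3.188 ≈ 6.248
Lower bound: 50 − 6.248 = 43.752

43.75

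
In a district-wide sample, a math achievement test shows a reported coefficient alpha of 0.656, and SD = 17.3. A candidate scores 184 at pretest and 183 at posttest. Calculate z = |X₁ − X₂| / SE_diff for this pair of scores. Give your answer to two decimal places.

SEM = 17.300 * √(1 − 0.656) = 17.300 * √0.344 ≈ 17.300 * 0.587 ≈ 10.147
SE_diff = SEM * √2 ≈ 10.147 * 1.414 ≈ 14.350
z = |184 − 183| / 14.350 = 1 / 14.350 ≈ 0.070

0.07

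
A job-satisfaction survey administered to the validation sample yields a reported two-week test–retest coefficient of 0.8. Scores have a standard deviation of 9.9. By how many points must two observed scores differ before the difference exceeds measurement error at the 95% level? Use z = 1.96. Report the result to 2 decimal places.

SEM = 9.90000 * √(1 − 0.80000) = 9.90000 * √0.20000 ≈ 9.90000 * 0.44721 ≈ 4.42741
SE_diff = SEM * √2 ≈ 4.42741 * 1.41421 ≈ 6.26131
Smallest detectable difference = 1.96*6.26131 ≈ 12.27217

12.27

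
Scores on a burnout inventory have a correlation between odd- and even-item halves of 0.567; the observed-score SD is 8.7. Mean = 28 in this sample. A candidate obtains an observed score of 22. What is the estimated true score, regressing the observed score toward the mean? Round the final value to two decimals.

23.66

Spearman-Brown: r = 2(0.567) / (1 + 0.567) = 1.1340 / 1.5670 ≈ 0.7237
T̂ = r·X + (1 − r)·M = 0.7237×22 + 0.2763×28 ≈ 15.9209 + 7.7371 ≈ 23.6579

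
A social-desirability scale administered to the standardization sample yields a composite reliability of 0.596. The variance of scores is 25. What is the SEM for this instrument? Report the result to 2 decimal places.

3.18

SD = √25 ≃ 5.00000
SEM = 5.00000*√(1 − 0.59600) ≃ 3.17805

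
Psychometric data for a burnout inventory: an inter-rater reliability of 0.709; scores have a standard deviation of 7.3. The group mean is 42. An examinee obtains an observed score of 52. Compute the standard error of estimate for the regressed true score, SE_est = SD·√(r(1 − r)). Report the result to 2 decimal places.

SE_est = SD * √(r(1 − r)) = 7.30000 * √0.20632 ≃ 7.30000 * 0.45422 ≃ 3.31583

3.32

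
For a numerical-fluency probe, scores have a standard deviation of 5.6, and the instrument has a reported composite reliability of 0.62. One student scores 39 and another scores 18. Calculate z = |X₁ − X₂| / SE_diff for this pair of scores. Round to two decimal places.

4.30

SEM = 5.6000 * √(1 − 0.6200) = 5.6000 * √0.3800 ≈ 5.6000 * 0.6164 ≈ 3.4521
SE_diff = √2 * SEM ≈ 4.8820
z = 21 / 4.8820 ≈ 4.3015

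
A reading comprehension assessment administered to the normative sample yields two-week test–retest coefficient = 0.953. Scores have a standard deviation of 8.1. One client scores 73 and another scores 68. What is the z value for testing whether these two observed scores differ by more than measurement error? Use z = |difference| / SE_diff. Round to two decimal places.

The standard error of measurement is 8.10000×√(1 − 0.95300) ≈ 8.10000×0.21679 ≈ 1.75604.
SE_diff = SEM × √2 ≈ 1.75604 × 1.41421 ≈ 2.48341
z = |73 − 68| / 2.48341 = 5 / 2.48341 ≈ 2.01336

2.01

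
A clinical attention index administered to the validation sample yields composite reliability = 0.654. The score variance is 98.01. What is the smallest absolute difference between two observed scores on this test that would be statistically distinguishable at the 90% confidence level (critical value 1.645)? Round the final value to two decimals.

13.55

SD = √98.01 = 9.9000
SEM = 9.9000 * √(1 − 0.6540) = 9.9000 * √0.3460 ≈ 9.9000 * 0.5882 ≈ 5.8234
SE_diff = SEM * √2 ≈ 5.8234 * 1.4142 ≈ 8.2355
Minimum reliable difference = 1.645 * SE_diff ≈ 1.645 * 8.2355 ≈ 13.5473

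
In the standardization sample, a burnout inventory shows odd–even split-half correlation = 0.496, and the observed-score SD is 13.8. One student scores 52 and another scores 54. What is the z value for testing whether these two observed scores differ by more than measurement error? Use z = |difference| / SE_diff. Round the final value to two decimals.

r_full = 2·0.496 / (1 + 0.496) ≈ 0.663
SEM = 13.800 · √(1 − 0.663) = 13.800 · √0.337 ≈ 13.800 · 0.580 ≈ 8.010
SE_diff = SEM · √2 ≈ 8.010 · 1.414 ≈ 11.328
z = |52 − 54| / 11.328 = 2 / 11.328 ≈ 0.177

0.18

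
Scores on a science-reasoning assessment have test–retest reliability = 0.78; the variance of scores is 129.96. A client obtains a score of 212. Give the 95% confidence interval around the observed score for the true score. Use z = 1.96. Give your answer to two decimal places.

[201.52, 222.48]

SD = √129.96 ≈ 11.400
SEM = 11.400*√(1 − 0.780) ≈ 5.347
Margin = 1.96 * 5.347 ≈ 10.480
Interval: (201.520, 222.480)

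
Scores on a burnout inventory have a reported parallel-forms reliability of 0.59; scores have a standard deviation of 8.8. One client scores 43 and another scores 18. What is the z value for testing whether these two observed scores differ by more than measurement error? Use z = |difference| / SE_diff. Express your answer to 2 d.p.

3.14

SEM = 8.800 × √(1 − 0.590) = 8.800 × √0.410 ≈ 8.800 × 0.640 ≈ 5.635
Standard error of the difference = 5.635·√2 ≈ 7.969
z = 25 / 7.969 ≈ 3.137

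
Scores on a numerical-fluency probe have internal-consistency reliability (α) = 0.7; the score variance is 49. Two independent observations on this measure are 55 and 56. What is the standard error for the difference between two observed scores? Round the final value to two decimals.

5.42

SD = √49 = 7.00000
The standard error of measurement is 7.00000×√(1 − 0.70000) ≃ 7.00000×0.54772 ≃ 3.83406.
SE_diff = SEM × √2 ≃ 3.83406 × 1.41421 ≃ 5.42218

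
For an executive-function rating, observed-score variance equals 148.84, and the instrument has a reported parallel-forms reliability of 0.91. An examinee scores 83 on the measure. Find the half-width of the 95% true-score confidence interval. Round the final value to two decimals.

7.17

SD = √148.84 ≈ 12.200
The standard error of measurement is 12.200·√(1 − 0.910) ≈ 12.200·0.300 ≈ 3.660.
Half-width = 1.96·3.660 ≈ 7.174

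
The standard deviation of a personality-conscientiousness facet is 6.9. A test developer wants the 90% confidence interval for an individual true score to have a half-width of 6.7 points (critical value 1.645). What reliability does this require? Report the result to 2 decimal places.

0.65

SEM needed = half-width / z = 6.7/1.645 ≈ 4.07295
Required reliability = 1 − (SEM/SD)² = 1 − 0.34843 ≈ 0.65157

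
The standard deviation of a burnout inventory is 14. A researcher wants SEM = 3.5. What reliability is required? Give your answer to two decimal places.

0.94

r = 1 − (SEM / SD)² = 1 − (3.5000 / 14)² ≈ 1 − 0.0625 ≈ 0.9375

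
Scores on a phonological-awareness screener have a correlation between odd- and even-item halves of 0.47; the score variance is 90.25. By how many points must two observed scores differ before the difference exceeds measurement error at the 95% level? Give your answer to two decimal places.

15.81

SD = √90.25 ≈ 9.500
Spearman-Brown: r = 2(0.47) / (1 + 0.47) = 0.940 / 1.470 ≈ 0.639
SEM = 9.500·√(1 − 0.639) ≈ 5.704
SE_diff = SEM · √2 ≈ 5.704 · 1.414 ≈ 8.067
Smallest detectable difference = 1.96·8.067 ≈ 15.812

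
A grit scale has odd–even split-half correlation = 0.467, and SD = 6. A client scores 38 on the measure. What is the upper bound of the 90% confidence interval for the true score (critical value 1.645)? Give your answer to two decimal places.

Full-length reliability (Spearman-Brown) = 2(0.467)/(1+0.467) ≈ 0.637
The standard error of measurement is 6.000×√(1 − 0.637) ≈ 6.000×0.603 ≈ 3.617.
Margin = 1.645 × 3.617 ≈ 5.949
Upper limit = 38 + 5.949 ≈ 43.949

43.95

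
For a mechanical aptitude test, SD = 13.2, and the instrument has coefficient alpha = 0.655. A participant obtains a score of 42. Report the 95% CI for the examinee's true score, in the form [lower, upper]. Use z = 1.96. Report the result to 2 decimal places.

The standard error of measurement is 13.200*√(1 − 0.655) ≈ 13.200*0.587 ≈ 7.753.
Half-width = 1.96*7.753 ≈ 15.196
Interval: (26.804, 57.196)

[26.80, 57.20]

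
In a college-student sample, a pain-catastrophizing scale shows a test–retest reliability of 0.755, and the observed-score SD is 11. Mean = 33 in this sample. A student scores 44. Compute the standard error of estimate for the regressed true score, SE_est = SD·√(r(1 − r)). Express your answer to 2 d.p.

SE_est = SD · √(r(1 − r)) = 11.00000 · √0.18498 ≈ 11.00000 · 0.43009 ≈ 4.73096

4.73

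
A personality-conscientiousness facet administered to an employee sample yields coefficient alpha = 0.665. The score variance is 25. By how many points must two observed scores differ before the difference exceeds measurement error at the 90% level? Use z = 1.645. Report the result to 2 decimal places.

SD = √25 = 5.000
SEM = 5.000 × √(1 − 0.665) = 5.000 × √0.335 ≈ 5.000 × 0.579 ≈ 2.894
Standard error of the difference = 2.894·√2 ≈ 4.093
Minimum reliable difference = 1.645 × SE_diff ≈ 1.645 × 4.093 ≈ 6.732

6.73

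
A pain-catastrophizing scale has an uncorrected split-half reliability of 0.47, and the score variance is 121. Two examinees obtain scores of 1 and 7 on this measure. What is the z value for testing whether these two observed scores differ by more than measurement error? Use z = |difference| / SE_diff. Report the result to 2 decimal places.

0.64

σ = 121^(1/2) = 11.0000
Full-length reliability (Spearman-Brown) = 2(0.47)/(1+0.47) ≈ 0.6395
SEM = 11.0000×√(1 − 0.6395) ≈ 6.6050
Standard error of the difference = 6.6050·√2 ≈ 9.3409
z = |1 − 7| / 9.3409 = 6 / 9.3409 ≈ 0.6423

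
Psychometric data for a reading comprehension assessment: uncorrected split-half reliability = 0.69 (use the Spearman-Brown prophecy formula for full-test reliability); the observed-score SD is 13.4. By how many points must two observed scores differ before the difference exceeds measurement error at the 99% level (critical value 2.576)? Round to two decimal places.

Spearman-Brown: r = 2(0.69) / (1 + 0.69) = 1.380 / 1.690 ≈ 0.817
SEM = 13.400 · √(1 − 0.817) = 13.400 · √0.183 ≈ 13.400 · 0.428 ≈ 5.739
SE_diff = SEM · √2 ≈ 5.739 · 1.414 ≈ 8.116
Smallest detectable difference = 2.576·8.116 ≈ 20.908

20.91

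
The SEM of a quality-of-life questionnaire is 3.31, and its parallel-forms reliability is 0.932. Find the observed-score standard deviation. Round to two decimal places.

12.69

SD = SEM / √(1 − r) = 3.31 / √0.068 ≈ 3.31 / 0.261 ≈ 12.693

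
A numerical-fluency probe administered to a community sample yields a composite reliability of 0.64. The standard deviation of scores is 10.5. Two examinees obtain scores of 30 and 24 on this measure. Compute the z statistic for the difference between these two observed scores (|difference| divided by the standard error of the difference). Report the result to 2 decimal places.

0.67

The standard error of measurement is 10.500·√(1 − 0.640) ≈ 10.500·0.600 ≈ 6.300.
SE_diff = √2 · SEM ≈ 8.910
z = |30 − 24| / 8.910 = 6 / 8.910 ≈ 0.673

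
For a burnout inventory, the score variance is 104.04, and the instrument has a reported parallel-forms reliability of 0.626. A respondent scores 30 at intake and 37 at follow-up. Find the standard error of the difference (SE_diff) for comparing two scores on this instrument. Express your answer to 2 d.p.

SD = √104.04 = 10.200
The standard error of measurement is 10.200·√(1 − 0.626) ≈ 10.200·0.612 ≈ 6.238.
Standard error of the difference = 6.238·√2 ≈ 8.822

8.82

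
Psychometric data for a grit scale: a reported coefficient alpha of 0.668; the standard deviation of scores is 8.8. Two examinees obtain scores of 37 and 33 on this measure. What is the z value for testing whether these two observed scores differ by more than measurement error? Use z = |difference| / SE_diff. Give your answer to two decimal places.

The standard error of measurement is 8.8000·√(1 − 0.6680) ≈ 8.8000·0.5762 ≈ 5.0705.
SE_diff = SEM · √2 ≈ 5.0705 · 1.4142 ≈ 7.1708
z = 4 / 7.1708 ≈ 0.5578

0.56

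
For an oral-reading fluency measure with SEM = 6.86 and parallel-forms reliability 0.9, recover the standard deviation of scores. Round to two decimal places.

21.69

SD = 6.86 / √(1 − 0.9) ≈ 21.693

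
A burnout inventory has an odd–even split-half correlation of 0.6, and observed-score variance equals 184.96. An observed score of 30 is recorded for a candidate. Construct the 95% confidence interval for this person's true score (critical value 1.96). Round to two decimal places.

[16.67, 43.33]

SD = √184.96 ≈ 13.600
r_full = 2·0.6 / (1 + 0.6) ≈ 0.750
SEM = 13.600 * √(1 − 0.750) = 13.600 * √0.250 ≈ 13.600 * 0.500 ≈ 6.800
Half-width = 1.96*6.800 ≈ 13.328
95% CI: 30 ± 13.328 = [16.672, 43.328]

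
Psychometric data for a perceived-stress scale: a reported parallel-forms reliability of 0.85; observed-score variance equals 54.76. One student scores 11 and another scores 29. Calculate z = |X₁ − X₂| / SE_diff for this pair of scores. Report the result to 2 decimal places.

σ = 54.76^(1/2) = 7.40000
The standard error of measurement is 7.40000×√(1 − 0.85000) ≈ 7.40000×0.38730 ≈ 2.86601.
SE_diff = SEM × √2 ≈ 2.86601 × 1.41421 ≈ 4.05315
z = |11 − 29| / 4.05315 = 18 / 4.05315 ≈ 4.44099

4.44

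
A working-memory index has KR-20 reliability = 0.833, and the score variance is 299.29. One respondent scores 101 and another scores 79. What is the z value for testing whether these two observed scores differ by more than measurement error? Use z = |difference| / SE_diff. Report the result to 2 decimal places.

2.20

SD = √299.29 = 17.300
SEM = 17.300 · √(1 − 0.833) = 17.300 · √0.167 ≈ 17.300 · 0.409 ≈ 7.070
SE_diff = SEM · √2 ≈ 7.070 · 1.414 ≈ 9.998
z = |101 − 79| / 9.998 = 22 / 9.998 ≈ 2.200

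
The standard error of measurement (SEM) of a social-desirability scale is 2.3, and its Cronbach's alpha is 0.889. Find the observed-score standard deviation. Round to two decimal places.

6.90

SD = 2.3 / √(1 − 0.889) ≈ 6.903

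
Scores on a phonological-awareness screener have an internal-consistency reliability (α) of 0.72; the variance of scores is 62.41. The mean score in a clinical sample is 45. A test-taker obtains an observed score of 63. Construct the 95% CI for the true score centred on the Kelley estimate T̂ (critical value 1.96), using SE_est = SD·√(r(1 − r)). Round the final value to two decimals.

SD = √62.41 ≃ 7.9000
T̂ = r·X + (1 − r)·M = 0.7200*63 + 0.2800*45 = 45.3600 + 12.6000 ≃ 57.9600
SE_est = 7.9000·√[r(1 − r)] ≃ 3.5471
CI = 57.9600 ± 1.96 * 3.5471 → [51.0077, 64.9123]

[51.01, 64.91]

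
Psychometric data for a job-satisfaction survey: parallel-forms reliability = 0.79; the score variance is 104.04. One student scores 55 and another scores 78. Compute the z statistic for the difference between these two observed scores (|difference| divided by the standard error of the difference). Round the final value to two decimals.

3.48

SD = √104.04 = 10.2000
SEM = 10.2000 × √(1 − 0.7900) = 10.2000 × √0.2100 ≃ 10.2000 × 0.4583 ≃ 4.6742
Standard error of the difference = 4.6742·√2 ≃ 6.6104
z = |55 − 78| / 6.6104 = 23 / 6.6104 ≃ 3.4794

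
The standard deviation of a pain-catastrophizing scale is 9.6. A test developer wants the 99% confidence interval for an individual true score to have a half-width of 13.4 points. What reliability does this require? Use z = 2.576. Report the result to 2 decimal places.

SEM needed = half-width / z = 13.4/2.576 ≈ 5.2019
r = 1 − (5.2019/9.6)² ≈ 1 − 0.2936 ≈ 0.7064

0.71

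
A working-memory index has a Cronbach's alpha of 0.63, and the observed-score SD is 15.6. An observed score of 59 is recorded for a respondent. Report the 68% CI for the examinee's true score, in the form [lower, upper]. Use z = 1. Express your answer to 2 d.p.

SEM = 15.600 · √(1 − 0.630) = 15.600 · √0.370 ≈ 15.600 · 0.608 ≈ 9.489
Margin = 1 · 9.489 ≈ 9.489
68% CI: 59 ± 9.489 = [49.511, 68.489]

[49.51, 68.49]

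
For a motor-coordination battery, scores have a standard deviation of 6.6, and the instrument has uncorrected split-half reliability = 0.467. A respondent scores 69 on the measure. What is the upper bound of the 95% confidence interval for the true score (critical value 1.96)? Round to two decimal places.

76.80

Spearman-Brown: r = 2(0.467) / (1 + 0.467) = 0.934 / 1.467 ≈ 0.637
SEM = 6.600×√(1 − 0.637) ≈ 3.978
1.96 × SEM ≈ 7.797
Upper limit = 69 + 7.797 ≈ 76.797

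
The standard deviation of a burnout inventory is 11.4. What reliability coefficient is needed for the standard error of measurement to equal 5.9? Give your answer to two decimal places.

r = 1 − (5.900/11.4)² ≈ 1 − 0.268 ≈ 0.732

0.73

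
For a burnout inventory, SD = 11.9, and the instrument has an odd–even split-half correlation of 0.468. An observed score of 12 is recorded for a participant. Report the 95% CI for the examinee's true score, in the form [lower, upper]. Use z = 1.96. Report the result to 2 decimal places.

[-2.04, 26.04]

r_full = 2·0.468 / (1 + 0.468) ≃ 0.638
SEM = 11.900 * √(1 − 0.638) = 11.900 * √0.362 ≃ 11.900 * 0.602 ≃ 7.164
Margin = 1.96 * 7.164 ≃ 14.041
95% CI: 12 ± 14.041 = [-2.041, 26.041]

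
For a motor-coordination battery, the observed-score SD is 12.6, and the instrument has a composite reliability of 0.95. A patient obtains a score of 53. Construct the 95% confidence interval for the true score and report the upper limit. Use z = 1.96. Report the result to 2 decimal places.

58.52

The standard error of measurement is 12.6000·√(1 − 0.9500) ≃ 12.6000·0.2236 ≃ 2.8174.
1.96 · SEM ≃ 5.5222
Upper bound: 53 + 5.5222 = 58.5222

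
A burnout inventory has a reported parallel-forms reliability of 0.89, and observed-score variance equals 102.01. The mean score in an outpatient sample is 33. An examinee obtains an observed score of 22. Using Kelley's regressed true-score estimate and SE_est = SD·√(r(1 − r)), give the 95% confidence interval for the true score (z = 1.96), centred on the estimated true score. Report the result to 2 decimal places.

[17.02, 29.40]

SD = √102.01 ≈ 10.100
T̂ = r·X + (1 − r)·M = 0.890·22 + 0.110·33 = 19.580 + 3.630 ≈ 23.210
SE_est = SD · √(r(1 − r)) = 10.100 · √0.098 ≈ 10.100 · 0.313 ≈ 3.160
95% CI: 23.210 ± 6.194 ≈ (17.016, 29.404)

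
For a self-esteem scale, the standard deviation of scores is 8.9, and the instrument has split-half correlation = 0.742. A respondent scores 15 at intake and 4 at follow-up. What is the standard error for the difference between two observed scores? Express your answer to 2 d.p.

Spearman-Brown: r = 2(0.742) / (1 + 0.742) = 1.484 / 1.742 ≈ 0.852
SEM = 8.900 · √(1 − 0.852) = 8.900 · √0.148 ≈ 8.900 · 0.385 ≈ 3.425
SE_diff = SEM · √2 ≈ 3.425 · 1.414 ≈ 4.844

4.84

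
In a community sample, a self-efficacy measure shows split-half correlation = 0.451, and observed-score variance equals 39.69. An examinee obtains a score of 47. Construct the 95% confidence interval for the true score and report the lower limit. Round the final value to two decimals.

SD = √39.69 = 6.3000
r_full = 2·0.451 / (1 + 0.451) ≈ 0.6216
The standard error of measurement is 6.3000*√(1 − 0.6216) ≈ 6.3000*0.6151 ≈ 3.8752.
1.96 * SEM ≈ 7.5954
Lower bound: 47 − 7.5954 = 39.4046

39.40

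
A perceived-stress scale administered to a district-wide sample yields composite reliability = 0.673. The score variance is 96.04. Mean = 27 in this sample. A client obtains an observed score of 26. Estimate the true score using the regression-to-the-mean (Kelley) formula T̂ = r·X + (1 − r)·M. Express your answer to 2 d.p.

26.33

T̂ = r·X + (1 − r)·M = 0.6730×26 + 0.3270×27 = 17.4980 + 8.8290 ≈ 26.3270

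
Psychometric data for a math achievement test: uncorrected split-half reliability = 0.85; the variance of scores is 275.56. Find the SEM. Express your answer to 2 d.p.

σ = 275.56^(1/2) = 16.600
Spearman-Brown: r = 2(0.85) / (1 + 0.85) = 1.700 / 1.850 ≃ 0.919
SEM = 16.600 · √(1 − 0.919) = 16.600 · √0.081 ≃ 16.600 · 0.285 ≃ 4.727

4.73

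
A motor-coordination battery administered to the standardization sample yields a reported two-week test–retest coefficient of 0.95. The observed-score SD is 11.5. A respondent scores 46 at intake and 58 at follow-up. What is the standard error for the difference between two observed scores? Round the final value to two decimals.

3.64

SEM = 11.50000×√(1 − 0.95000) ≈ 2.57148
SE_diff = SEM × √2 ≈ 2.57148 × 1.41421 ≈ 3.63662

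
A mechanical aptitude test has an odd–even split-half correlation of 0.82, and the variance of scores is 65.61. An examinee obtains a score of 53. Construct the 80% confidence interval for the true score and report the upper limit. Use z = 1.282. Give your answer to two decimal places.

SD = √65.61 ≃ 8.100
r_full = 2·0.82 / (1 + 0.82) ≃ 0.901
SEM = 8.100 × √(1 − 0.901) = 8.100 × √0.099 ≃ 8.100 × 0.314 ≃ 2.547
Margin = 1.282 × 2.547 ≃ 3.266
Upper limit = 53 + 3.266 ≃ 56.266

56.27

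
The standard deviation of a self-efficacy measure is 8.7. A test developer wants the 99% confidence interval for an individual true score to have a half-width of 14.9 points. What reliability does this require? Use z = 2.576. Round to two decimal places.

Required SEM = 14.9 / 2.576 ≈ 5.7842
r = 1 − (5.7842/8.7)² ≈ 1 − 0.4420 ≈ 0.5580

0.56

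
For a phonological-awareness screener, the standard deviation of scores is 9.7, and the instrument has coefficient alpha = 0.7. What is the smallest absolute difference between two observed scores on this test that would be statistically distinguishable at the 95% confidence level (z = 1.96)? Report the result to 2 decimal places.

14.73

SEM = 9.700*√(1 − 0.700) ≈ 5.313
Standard error of the difference = 5.313·√2 ≈ 7.514
Smallest detectable difference = 1.96*7.514 ≈ 14.727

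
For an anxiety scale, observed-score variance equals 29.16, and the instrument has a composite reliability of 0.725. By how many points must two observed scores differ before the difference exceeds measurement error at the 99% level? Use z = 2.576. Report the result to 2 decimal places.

σ = 29.16^(1/2) = 5.4000
SEM = 5.4000·√(1 − 0.7250) ≈ 2.8318
SE_diff = √2 · SEM ≈ 4.0047
Minimum reliable difference = 2.576 · SE_diff ≈ 2.576 · 4.0047 ≈ 10.3162

10.32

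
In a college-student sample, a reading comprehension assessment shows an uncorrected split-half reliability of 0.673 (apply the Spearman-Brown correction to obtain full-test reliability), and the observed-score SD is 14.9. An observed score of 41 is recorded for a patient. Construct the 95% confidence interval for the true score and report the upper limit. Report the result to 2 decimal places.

r_full = 2·0.673 / (1 + 0.673) ≈ 0.80454
SEM = 14.90000 * √(1 − 0.80454) = 14.90000 * √0.19546 ≈ 14.90000 * 0.44211 ≈ 6.58737
Margin = 1.96 * 6.58737 ≈ 12.91125
Upper limit = 41 + 12.91125 ≈ 53.91125

53.91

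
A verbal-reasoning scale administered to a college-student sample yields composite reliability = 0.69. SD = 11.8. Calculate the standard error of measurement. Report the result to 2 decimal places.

SEM = 11.80000 * √(1 − 0.69000) = 11.80000 * √0.31000 ≃ 11.80000 * 0.55678 ≃ 6.56996

6.57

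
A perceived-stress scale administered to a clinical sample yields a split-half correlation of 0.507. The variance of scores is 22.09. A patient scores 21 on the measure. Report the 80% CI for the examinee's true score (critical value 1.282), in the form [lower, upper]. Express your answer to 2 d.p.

SD = √22.09 = 4.7000
Full-length reliability (Spearman-Brown) = 2(0.507)/(1+0.507) ≃ 0.6729
The standard error of measurement is 4.7000×√(1 − 0.6729) ≃ 4.7000×0.5720 ≃ 2.6882.
Half-width = 1.282×2.6882 ≃ 3.4463
CI = 21 ± 3.4463 → [17.5537, 24.4463]

[17.55, 24.45]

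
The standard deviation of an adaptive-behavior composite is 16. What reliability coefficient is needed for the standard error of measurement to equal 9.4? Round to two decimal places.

Required reliability = 1 − (SEM/SD)² = 1 − 0.3452 ≈ 0.6548

0.65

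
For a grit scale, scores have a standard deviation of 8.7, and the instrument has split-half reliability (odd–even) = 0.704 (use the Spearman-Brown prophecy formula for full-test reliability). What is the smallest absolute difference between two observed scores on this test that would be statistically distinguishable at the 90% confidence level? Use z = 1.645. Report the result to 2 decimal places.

8.44

r_full = 2·0.704 / (1 + 0.704) ≈ 0.826
SEM = 8.700 * √(1 − 0.826) = 8.700 * √0.174 ≈ 8.700 * 0.417 ≈ 3.626
SE_diff = √2 * SEM ≈ 5.128
Smallest detectable difference = 1.645*5.128 ≈ 8.436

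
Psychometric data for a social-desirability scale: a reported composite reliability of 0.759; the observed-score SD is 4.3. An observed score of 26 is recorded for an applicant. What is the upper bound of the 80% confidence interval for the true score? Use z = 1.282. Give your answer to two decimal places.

28.71

SEM = 4.30000 * √(1 − 0.75900) = 4.30000 * √0.24100 ≈ 4.30000 * 0.49092 ≈ 2.11095
1.282 * SEM ≈ 2.70623
Upper bound: 26 + 2.70623 = 28.70623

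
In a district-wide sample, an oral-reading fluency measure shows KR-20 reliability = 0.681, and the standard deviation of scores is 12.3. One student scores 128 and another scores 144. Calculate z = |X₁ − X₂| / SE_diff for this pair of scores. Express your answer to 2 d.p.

1.63

SEM = 12.300 × √(1 − 0.681) = 12.300 × √0.319 ≈ 12.300 × 0.565 ≈ 6.947
SE_diff = SEM × √2 ≈ 6.947 × 1.414 ≈ 9.825
z = |128 − 144| / 9.825 = 16 / 9.825 ≈ 1.629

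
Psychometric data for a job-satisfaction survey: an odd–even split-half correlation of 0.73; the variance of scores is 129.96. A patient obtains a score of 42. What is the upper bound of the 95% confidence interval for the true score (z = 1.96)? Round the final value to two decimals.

50.83

SD = √129.96 ≈ 11.4000
Spearman-Brown: r = 2(0.73) / (1 + 0.73) = 1.4600 / 1.7300 ≈ 0.8439
The standard error of measurement is 11.4000×√(1 − 0.8439) ≈ 11.4000×0.3951 ≈ 4.5036.
Half-width = 1.96×4.5036 ≈ 8.8271
Upper bound: 42 + 8.8271 = 50.8271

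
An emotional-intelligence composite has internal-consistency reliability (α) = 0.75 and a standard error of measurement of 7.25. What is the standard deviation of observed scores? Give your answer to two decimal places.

14.50

SD = 7.25 / √(1 − 0.75) ≈ 14.500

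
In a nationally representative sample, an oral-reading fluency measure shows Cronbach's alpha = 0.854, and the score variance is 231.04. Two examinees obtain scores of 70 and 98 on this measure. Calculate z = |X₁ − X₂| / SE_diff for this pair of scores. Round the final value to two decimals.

3.41

σ = 231.04^(1/2) = 15.200
SEM = 15.200·√(1 − 0.854) ≃ 5.808
Standard error of the difference = 5.808·√2 ≃ 8.214
z = 28 / 8.214 ≃ 3.409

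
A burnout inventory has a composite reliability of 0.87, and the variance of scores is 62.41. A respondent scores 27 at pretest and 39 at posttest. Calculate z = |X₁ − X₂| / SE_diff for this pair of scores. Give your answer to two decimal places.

2.98

SD = √62.41 ≈ 7.9000
SEM = 7.9000 × √(1 − 0.8700) = 7.9000 × √0.1300 ≈ 7.9000 × 0.3606 ≈ 2.8484
SE_diff = SEM × √2 ≈ 2.8484 × 1.4142 ≈ 4.0282
z = 12 / 4.0282 ≈ 2.9790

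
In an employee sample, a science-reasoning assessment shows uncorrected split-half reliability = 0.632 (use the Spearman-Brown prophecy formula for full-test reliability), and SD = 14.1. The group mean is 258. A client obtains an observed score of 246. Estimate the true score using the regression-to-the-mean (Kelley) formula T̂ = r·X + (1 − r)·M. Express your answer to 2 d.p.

Spearman-Brown: r = 2(0.632) / (1 + 0.632) = 1.2640 / 1.6320 ≃ 0.7745
T̂ = 0.7745(246) + 0.2255(258) ≃ 248.7059

248.71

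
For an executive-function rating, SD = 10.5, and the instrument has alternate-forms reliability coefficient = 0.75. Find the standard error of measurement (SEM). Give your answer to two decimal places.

SEM = 10.500 · √(1 − 0.750) = 10.500 · √0.250 ≈ 10.500 · 0.500 ≈ 5.250

5.25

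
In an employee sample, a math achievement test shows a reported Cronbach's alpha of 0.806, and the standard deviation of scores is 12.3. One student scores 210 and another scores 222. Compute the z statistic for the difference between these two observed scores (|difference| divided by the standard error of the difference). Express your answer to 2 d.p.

1.57

The standard error of measurement is 12.30000*√(1 − 0.80600) ≃ 12.30000*0.44045 ≃ 5.41759.
Standard error of the difference = 5.41759·√2 ≃ 7.66163
z = 12 / 7.66163 ≃ 1.56625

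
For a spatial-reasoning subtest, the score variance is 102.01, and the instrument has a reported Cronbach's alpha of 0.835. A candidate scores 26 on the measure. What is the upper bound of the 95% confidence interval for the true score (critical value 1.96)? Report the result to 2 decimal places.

SD = √102.01 ≈ 10.1000
The standard error of measurement is 10.1000·√(1 − 0.8350) ≈ 10.1000·0.4062 ≈ 4.1026.
Margin = 1.96 · 4.1026 ≈ 8.0412
Upper bound: 26 + 8.0412 = 34.0412

34.04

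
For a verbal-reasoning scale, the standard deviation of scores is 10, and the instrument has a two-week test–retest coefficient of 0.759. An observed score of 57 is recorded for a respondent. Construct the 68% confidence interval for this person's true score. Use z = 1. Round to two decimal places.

[52.09, 61.91]

SEM = 10.0000·√(1 − 0.7590) ≈ 4.9092
Margin = 1 · 4.9092 ≈ 4.9092
68% CI: 57 ± 4.9092 = [52.0908, 61.9092]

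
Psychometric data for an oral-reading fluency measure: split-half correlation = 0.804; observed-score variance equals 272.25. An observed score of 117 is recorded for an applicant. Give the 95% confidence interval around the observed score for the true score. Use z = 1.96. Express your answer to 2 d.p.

σ = 272.25^(1/2) = 16.500
Full-length reliability (Spearman-Brown) = 2(0.804)/(1+0.804) ≃ 0.891
The standard error of measurement is 16.500*√(1 − 0.891) ≃ 16.500*0.330 ≃ 5.439.
Margin = 1.96 * 5.439 ≃ 10.660
CI = 117 ± 10.660 → [106.340, 127.660]

[106.34, 127.66]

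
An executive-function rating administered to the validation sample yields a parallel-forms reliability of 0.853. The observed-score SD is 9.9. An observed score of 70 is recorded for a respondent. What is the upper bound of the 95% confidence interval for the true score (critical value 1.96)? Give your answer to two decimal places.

77.44

The standard error of measurement is 9.900×√(1 − 0.853) ≃ 9.900×0.383 ≃ 3.796.
1.96 × SEM ≃ 7.440
Upper limit = 70 + 7.440 ≃ 77.440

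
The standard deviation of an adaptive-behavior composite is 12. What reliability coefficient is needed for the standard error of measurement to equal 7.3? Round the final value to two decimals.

0.63

Required reliability = 1 − (SEM/SD)² = 1 − 0.37007 ≈ 0.62993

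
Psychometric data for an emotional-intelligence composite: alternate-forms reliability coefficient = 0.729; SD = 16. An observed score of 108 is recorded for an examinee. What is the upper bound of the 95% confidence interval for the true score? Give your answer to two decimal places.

124.33

The standard error of measurement is 16.00000×√(1 − 0.72900) ≈ 16.00000×0.52058 ≈ 8.32923.
1.96 × SEM ≈ 16.32528
Upper bound: 108 + 16.32528 = 124.32528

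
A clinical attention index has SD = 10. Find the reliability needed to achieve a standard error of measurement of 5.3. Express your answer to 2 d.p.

r = 1 − (5.30000/10)² ≈ 1 − 0.28090 ≈ 0.71910

0.72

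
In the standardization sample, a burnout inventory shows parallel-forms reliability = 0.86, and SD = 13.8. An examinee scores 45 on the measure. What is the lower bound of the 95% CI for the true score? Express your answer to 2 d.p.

34.88

SEM = 13.8000 × √(1 − 0.8600) = 13.8000 × √0.1400 ≈ 13.8000 × 0.3742 ≈ 5.1635
Margin = 1.96 × 5.1635 ≈ 10.1204
Lower limit = 45 − 10.1204 ≈ 34.8796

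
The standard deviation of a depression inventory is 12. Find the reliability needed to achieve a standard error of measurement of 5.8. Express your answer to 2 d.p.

0.77

r = 1 − (SEM / SD)² = 1 − (5.800 / 12)² ≈ 1 − 0.234 ≈ 0.766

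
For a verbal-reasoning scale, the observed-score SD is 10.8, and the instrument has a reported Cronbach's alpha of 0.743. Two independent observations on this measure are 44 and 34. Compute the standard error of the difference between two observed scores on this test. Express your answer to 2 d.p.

SEM = 10.800 * √(1 − 0.743) = 10.800 * √0.257 ≈ 10.800 * 0.507 ≈ 5.475
SE_diff = √2 * SEM ≈ 7.743

7.74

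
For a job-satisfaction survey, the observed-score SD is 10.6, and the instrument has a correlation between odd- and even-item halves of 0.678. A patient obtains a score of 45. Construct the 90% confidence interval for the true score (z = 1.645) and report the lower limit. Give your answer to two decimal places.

Full-length reliability (Spearman-Brown) = 2(0.678)/(1+0.678) ≃ 0.808
SEM = 10.600 * √(1 − 0.808) = 10.600 * √0.192 ≃ 10.600 * 0.438 ≃ 4.643
Margin = 1.645 * 4.643 ≃ 7.638
Lower bound: 45 − 7.638 = 37.362

37.36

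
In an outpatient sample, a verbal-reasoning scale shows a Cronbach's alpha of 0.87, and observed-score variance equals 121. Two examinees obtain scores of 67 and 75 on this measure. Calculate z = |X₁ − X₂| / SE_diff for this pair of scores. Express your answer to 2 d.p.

1.43

SD = √121 ≈ 11.00000
SEM = 11.00000 × √(1 − 0.87000) = 11.00000 × √0.13000 ≈ 11.00000 × 0.36056 ≈ 3.96611
SE_diff = SEM × √2 ≈ 3.96611 × 1.41421 ≈ 5.60892
z = 8 / 5.60892 ≈ 1.42630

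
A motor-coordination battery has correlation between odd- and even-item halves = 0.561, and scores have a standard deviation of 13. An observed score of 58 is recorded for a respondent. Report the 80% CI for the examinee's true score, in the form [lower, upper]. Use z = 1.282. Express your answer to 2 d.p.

Spearman-Brown: r = 2(0.561) / (1 + 0.561) = 1.12200 / 1.56100 ≈ 0.71877
SEM = 13.00000 × √(1 − 0.71877) = 13.00000 × √0.28123 ≈ 13.00000 × 0.53031 ≈ 6.89405
1.282 × SEM ≈ 8.83817
80% CI: 58 ± 8.83817 = [49.16183, 66.83817]

[49.16, 66.84]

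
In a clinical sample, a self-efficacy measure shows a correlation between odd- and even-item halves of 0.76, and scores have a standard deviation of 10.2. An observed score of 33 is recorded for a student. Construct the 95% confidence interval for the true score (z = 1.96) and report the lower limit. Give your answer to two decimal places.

r_full = 2·0.76 / (1 + 0.76) ≈ 0.864
SEM = 10.200·√(1 − 0.864) ≈ 3.767
1.96 · SEM ≈ 7.383
Lower bound: 33 − 7.383 = 25.617

25.62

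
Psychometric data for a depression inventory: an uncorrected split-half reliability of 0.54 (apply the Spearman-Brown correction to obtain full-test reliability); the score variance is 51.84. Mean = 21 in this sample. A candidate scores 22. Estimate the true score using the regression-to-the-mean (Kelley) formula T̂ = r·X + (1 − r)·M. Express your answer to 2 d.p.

21.70

Full-length reliability (Spearman-Brown) = 2(0.54)/(1+0.54) ≈ 0.7013
Estimated true score = 0.7013×22 + (1 − 0.7013)×21 ≈ 21.7013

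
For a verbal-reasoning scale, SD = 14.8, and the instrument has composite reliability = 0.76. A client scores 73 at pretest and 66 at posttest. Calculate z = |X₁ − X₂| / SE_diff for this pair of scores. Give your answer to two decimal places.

SEM = 14.8000·√(1 − 0.7600) ≈ 7.2505
SE_diff = √2 · SEM ≈ 10.2537
z = 7 / 10.2537 ≈ 0.6827

0.68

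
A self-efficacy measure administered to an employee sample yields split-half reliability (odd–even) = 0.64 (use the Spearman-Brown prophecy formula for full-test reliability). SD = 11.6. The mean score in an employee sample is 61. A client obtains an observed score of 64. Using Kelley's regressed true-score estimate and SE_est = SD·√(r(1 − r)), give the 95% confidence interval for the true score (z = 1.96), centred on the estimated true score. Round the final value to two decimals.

[53.93, 72.75]

r_full = 2·0.64 / (1 + 0.64) ≈ 0.780
T̂ = 0.780(64) + 0.220(61) ≈ 63.341
SE_est = SD * √(r(1 − r)) = 11.600 * √0.171 ≈ 11.600 * 0.414 ≈ 4.801
95% CI: 63.341 ± 9.411 ≈ (53.931, 72.752)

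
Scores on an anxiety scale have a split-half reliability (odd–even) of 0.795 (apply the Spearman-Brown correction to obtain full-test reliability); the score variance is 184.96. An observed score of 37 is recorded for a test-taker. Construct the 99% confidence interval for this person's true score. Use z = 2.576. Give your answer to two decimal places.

SD = √184.96 ≈ 13.600
Full-length reliability (Spearman-Brown) = 2(0.795)/(1+0.795) ≈ 0.886
SEM = 13.600 · √(1 − 0.886) = 13.600 · √0.114 ≈ 13.600 · 0.338 ≈ 4.596
Half-width = 2.576·4.596 ≈ 11.839
CI = 37 ± 11.839 → [25.161, 48.839]

[25.16, 48.84]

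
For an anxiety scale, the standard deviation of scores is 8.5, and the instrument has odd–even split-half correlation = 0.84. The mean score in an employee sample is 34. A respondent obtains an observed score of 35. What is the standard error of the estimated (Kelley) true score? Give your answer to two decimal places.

2.40

Full-length reliability (Spearman-Brown) = 2(0.84)/(1+0.84) ≈ 0.913
SE_est = SD * √(r(1 − r)) = 8.500 * √0.079 ≈ 8.500 * 0.282 ≈ 2.395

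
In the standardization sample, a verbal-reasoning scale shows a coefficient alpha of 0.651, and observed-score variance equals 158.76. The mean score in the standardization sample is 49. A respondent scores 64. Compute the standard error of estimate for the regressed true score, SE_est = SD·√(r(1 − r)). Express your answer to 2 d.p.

6.01

σ = 158.76^(1/2) = 12.60000
SE_est = SD × √(r(1 − r)) = 12.60000 × √0.22720 ≈ 12.60000 × 0.47665 ≈ 6.00584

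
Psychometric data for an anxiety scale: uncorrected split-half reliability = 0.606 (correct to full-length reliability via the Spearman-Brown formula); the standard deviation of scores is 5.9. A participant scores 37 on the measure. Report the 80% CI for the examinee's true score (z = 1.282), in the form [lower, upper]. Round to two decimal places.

r_full = 2·0.606 / (1 + 0.606) ≈ 0.755
The standard error of measurement is 5.900*√(1 − 0.755) ≈ 5.900*0.495 ≈ 2.922.
Margin = 1.282 * 2.922 ≈ 3.746
Interval: (33.254, 40.746)

[33.25, 40.75]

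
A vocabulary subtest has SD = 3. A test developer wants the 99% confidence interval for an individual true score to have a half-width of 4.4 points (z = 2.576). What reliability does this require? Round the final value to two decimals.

Required SEM = 4.4 / 2.576 ≃ 1.7081
Required reliability = 1 − (SEM/SD)² = 1 − 0.3242 ≃ 0.6758

0.68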